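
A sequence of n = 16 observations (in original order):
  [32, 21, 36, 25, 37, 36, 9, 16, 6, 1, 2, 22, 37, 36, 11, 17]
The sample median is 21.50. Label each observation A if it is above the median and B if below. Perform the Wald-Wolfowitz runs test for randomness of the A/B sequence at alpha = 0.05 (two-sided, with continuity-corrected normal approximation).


Step 1: Compute median = 21.50; label A = above, B = below.
Labels in order: ABAAAABBBBBAAABB  (n_A = 8, n_B = 8)
Step 2: Count runs R = 6.
Step 3: Under H0 (random ordering), E[R] = 2*n_A*n_B/(n_A+n_B) + 1 = 2*8*8/16 + 1 = 9.0000.
        Var[R] = 2*n_A*n_B*(2*n_A*n_B - n_A - n_B) / ((n_A+n_B)^2 * (n_A+n_B-1)) = 14336/3840 = 3.7333.
        SD[R] = 1.9322.
Step 4: Continuity-corrected z = (R + 0.5 - E[R]) / SD[R] = (6 + 0.5 - 9.0000) / 1.9322 = -1.2939.
Step 5: Two-sided p-value via normal approximation = 2*(1 - Phi(|z|)) = 0.195709.
Step 6: alpha = 0.05. fail to reject H0.

R = 6, z = -1.2939, p = 0.195709, fail to reject H0.


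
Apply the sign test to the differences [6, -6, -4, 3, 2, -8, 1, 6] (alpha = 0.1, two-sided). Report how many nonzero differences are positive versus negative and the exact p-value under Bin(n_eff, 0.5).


Step 1: Discard zero differences. Original n = 8; n_eff = number of nonzero differences = 8.
Nonzero differences (with sign): +6, -6, -4, +3, +2, -8, +1, +6
Step 2: Count signs: positive = 5, negative = 3.
Step 3: Under H0: P(positive) = 0.5, so the number of positives S ~ Bin(8, 0.5).
Step 4: Two-sided exact p-value = sum of Bin(8,0.5) probabilities at or below the observed probability = 0.726562.
Step 5: alpha = 0.1. fail to reject H0.

n_eff = 8, pos = 5, neg = 3, p = 0.726562, fail to reject H0.


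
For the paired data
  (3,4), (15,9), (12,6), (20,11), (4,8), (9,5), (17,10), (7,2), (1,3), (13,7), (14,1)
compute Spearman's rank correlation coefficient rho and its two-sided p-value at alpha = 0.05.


Step 1: Rank x and y separately (midranks; no ties here).
rank(x): 3->2, 15->9, 12->6, 20->11, 4->3, 9->5, 17->10, 7->4, 1->1, 13->7, 14->8
rank(y): 4->4, 9->9, 6->6, 11->11, 8->8, 5->5, 10->10, 2->2, 3->3, 7->7, 1->1
Step 2: d_i = R_x(i) - R_y(i); compute d_i^2.
  (2-4)^2=4, (9-9)^2=0, (6-6)^2=0, (11-11)^2=0, (3-8)^2=25, (5-5)^2=0, (10-10)^2=0, (4-2)^2=4, (1-3)^2=4, (7-7)^2=0, (8-1)^2=49
sum(d^2) = 86.
Step 3: rho = 1 - 6*86 / (11*(11^2 - 1)) = 1 - 516/1320 = 0.609091.
Step 4: Under H0, t = rho * sqrt((n-2)/(1-rho^2)) = 2.3040 ~ t(9).
Step 5: Two-sided p-value from the t-distribution with 9 df = 0.046696.
Step 6: alpha = 0.05. reject H0.

rho = 0.6091, p = 0.046696, reject H0 at alpha = 0.05.


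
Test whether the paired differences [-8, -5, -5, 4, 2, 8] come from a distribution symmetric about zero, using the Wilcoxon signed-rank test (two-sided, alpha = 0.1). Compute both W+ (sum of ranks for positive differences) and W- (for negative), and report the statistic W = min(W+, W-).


Step 1: Drop any zero differences (none here) and take |d_i|.
|d| = [8, 5, 5, 4, 2, 8]
Step 2: Midrank |d_i| (ties get averaged ranks).
ranks: |8|->5.5, |5|->3.5, |5|->3.5, |4|->2, |2|->1, |8|->5.5
Step 3: Attach original signs; sum ranks with positive sign and with negative sign.
W+ = 2 + 1 + 5.5 = 8.5
W- = 5.5 + 3.5 + 3.5 = 12.5
(Check: W+ + W- = 21 should equal n(n+1)/2 = 21.)
Step 4: Test statistic W = min(W+, W-) = 8.5.
Step 5: Ties in |d|, so use the tie-corrected normal approximation.
        E[W] = n(n+1)/4 = 6*7/4 = 10.5.
        Tie groups: |d|=5 (t=2), |d|=8 (t=2); sum(t^3 - t) = 12.
        Var[W] = n(n+1)(2n+1)/24 - sum(t^3-t)/48 = 546/24 - 12/48 = 22.5.
        z = (W - E[W]) / sqrt(Var[W]) = (8.5 - 10.5) / 4.7434 = -0.4216.
        Two-sided p = 2*Phi(z) = 0.673290.
Step 6: alpha = 0.1. fail to reject H0.

W+ = 8.5, W- = 12.5, W = min = 8.5, p = 0.673290, fail to reject H0.


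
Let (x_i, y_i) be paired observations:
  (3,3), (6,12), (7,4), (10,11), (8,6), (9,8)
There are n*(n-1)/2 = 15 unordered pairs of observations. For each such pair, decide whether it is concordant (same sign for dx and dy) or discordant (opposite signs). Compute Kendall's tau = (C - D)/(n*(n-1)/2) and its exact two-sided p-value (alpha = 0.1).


Step 1: Enumerate the 15 unordered pairs (i,j) with i<j and classify each by sign(x_j-x_i) * sign(y_j-y_i).
  (1,2):dx=+3,dy=+9->C; (1,3):dx=+4,dy=+1->C; (1,4):dx=+7,dy=+8->C; (1,5):dx=+5,dy=+3->C
  (1,6):dx=+6,dy=+5->C; (2,3):dx=+1,dy=-8->D; (2,4):dx=+4,dy=-1->D; (2,5):dx=+2,dy=-6->D
  (2,6):dx=+3,dy=-4->D; (3,4):dx=+3,dy=+7->C; (3,5):dx=+1,dy=+2->C; (3,6):dx=+2,dy=+4->C
  (4,5):dx=-2,dy=-5->C; (4,6):dx=-1,dy=-3->C; (5,6):dx=+1,dy=+2->C
Step 2: C = 11, D = 4, total pairs = 15.
Step 3: tau = (C - D)/(n(n-1)/2) = (11 - 4)/15 = 0.466667.
Step 4: Exact two-sided p-value (enumerate n! = 720 permutations of y under H0): p = 0.272222.
Step 5: alpha = 0.1. fail to reject H0.

tau_b = 0.4667 (C=11, D=4), p = 0.272222, fail to reject H0.


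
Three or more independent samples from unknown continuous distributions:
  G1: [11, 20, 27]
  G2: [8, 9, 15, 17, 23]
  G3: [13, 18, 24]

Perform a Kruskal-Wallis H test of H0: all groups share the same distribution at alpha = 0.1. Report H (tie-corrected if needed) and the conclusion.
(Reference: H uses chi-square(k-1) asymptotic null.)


Step 1: Combine all N = 11 observations and assign midranks.
sorted (value, group, rank): (8,G2,1), (9,G2,2), (11,G1,3), (13,G3,4), (15,G2,5), (17,G2,6), (18,G3,7), (20,G1,8), (23,G2,9), (24,G3,10), (27,G1,11)
Step 2: Sum ranks within each group.
R_1 = 22 (n_1 = 3)
R_2 = 23 (n_2 = 5)
R_3 = 21 (n_3 = 3)
Step 3: H = 12/(N(N+1)) * sum(R_i^2/n_i) - 3(N+1)
     = 12/(11*12) * (22^2/3 + 23^2/5 + 21^2/3) - 3*12
     = 0.090909 * 414.133 - 36
     = 1.648485.
Step 4: No ties, so H is used without correction.
Step 5: Under H0, H ~ chi^2(2); p-value = 0.438567.
Step 6: alpha = 0.1. fail to reject H0.

H = 1.6485, df = 2, p = 0.438567, fail to reject H0.


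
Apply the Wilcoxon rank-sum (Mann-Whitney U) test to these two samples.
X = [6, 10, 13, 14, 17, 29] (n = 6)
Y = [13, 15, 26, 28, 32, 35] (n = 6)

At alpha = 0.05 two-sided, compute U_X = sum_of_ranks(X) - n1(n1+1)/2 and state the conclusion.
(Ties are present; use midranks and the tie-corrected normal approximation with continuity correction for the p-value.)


Step 1: Combine and sort all 12 observations; assign midranks.
sorted (value, group): (6,X), (10,X), (13,X), (13,Y), (14,X), (15,Y), (17,X), (26,Y), (28,Y), (29,X), (32,Y), (35,Y)
ranks: 6->1, 10->2, 13->3.5, 13->3.5, 14->5, 15->6, 17->7, 26->8, 28->9, 29->10, 32->11, 35->12
Step 2: Rank sum for X: R1 = 1 + 2 + 3.5 + 5 + 7 + 10 = 28.5.
Step 3: U_X = R1 - n1(n1+1)/2 = 28.5 - 6*7/2 = 28.5 - 21 = 7.5.
       U_Y = n1*n2 - U_X = 36 - 7.5 = 28.5.
Step 4: Ties are present, so use the tie-corrected normal approximation (with continuity correction) for the p-value.
Step 5: p-value = 0.108695; compare to alpha = 0.05. fail to reject H0.

U_X = 7.5, p = 0.108695, fail to reject H0 at alpha = 0.05.


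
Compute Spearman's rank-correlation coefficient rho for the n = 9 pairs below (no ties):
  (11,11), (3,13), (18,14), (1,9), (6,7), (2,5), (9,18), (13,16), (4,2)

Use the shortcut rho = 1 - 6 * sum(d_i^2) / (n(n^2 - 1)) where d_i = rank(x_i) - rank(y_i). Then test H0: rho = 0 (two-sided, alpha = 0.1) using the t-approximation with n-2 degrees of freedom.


Step 1: Rank x and y separately (midranks; no ties here).
rank(x): 11->7, 3->3, 18->9, 1->1, 6->5, 2->2, 9->6, 13->8, 4->4
rank(y): 11->5, 13->6, 14->7, 9->4, 7->3, 5->2, 18->9, 16->8, 2->1
Step 2: d_i = R_x(i) - R_y(i); compute d_i^2.
  (7-5)^2=4, (3-6)^2=9, (9-7)^2=4, (1-4)^2=9, (5-3)^2=4, (2-2)^2=0, (6-9)^2=9, (8-8)^2=0, (4-1)^2=9
sum(d^2) = 48.
Step 3: rho = 1 - 6*48 / (9*(9^2 - 1)) = 1 - 288/720 = 0.600000.
Step 4: Under H0, t = rho * sqrt((n-2)/(1-rho^2)) = 1.9843 ~ t(7).
Step 5: Two-sided p-value from the t-distribution with 7 df = 0.087623.
Step 6: alpha = 0.1. reject H0.

rho = 0.6000, p = 0.087623, reject H0 at alpha = 0.1.


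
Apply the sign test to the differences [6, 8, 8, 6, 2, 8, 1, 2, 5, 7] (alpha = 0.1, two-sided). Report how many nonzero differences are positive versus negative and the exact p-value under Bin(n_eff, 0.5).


Step 1: Discard zero differences. Original n = 10; n_eff = number of nonzero differences = 10.
Nonzero differences (with sign): +6, +8, +8, +6, +2, +8, +1, +2, +5, +7
Step 2: Count signs: positive = 10, negative = 0.
Step 3: Under H0: P(positive) = 0.5, so the number of positives S ~ Bin(10, 0.5).
Step 4: Two-sided exact p-value = sum of Bin(10,0.5) probabilities at or below the observed probability = 0.001953.
Step 5: alpha = 0.1. reject H0.

n_eff = 10, pos = 10, neg = 0, p = 0.001953, reject H0.


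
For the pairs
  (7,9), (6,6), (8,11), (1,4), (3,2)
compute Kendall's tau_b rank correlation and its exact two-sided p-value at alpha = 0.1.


Step 1: Enumerate the 10 unordered pairs (i,j) with i<j and classify each by sign(x_j-x_i) * sign(y_j-y_i).
  (1,2):dx=-1,dy=-3->C; (1,3):dx=+1,dy=+2->C; (1,4):dx=-6,dy=-5->C; (1,5):dx=-4,dy=-7->C
  (2,3):dx=+2,dy=+5->C; (2,4):dx=-5,dy=-2->C; (2,5):dx=-3,dy=-4->C; (3,4):dx=-7,dy=-7->C
  (3,5):dx=-5,dy=-9->C; (4,5):dx=+2,dy=-2->D
Step 2: C = 9, D = 1, total pairs = 10.
Step 3: tau = (C - D)/(n(n-1)/2) = (9 - 1)/10 = 0.800000.
Step 4: Exact two-sided p-value (enumerate n! = 120 permutations of y under H0): p = 0.083333.
Step 5: alpha = 0.1. reject H0.

tau_b = 0.8000 (C=9, D=1), p = 0.083333, reject H0.


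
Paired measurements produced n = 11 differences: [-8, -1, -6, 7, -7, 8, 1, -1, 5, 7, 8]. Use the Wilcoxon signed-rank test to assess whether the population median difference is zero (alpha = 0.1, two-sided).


Step 1: Drop any zero differences (none here) and take |d_i|.
|d| = [8, 1, 6, 7, 7, 8, 1, 1, 5, 7, 8]
Step 2: Midrank |d_i| (ties get averaged ranks).
ranks: |8|->10, |1|->2, |6|->5, |7|->7, |7|->7, |8|->10, |1|->2, |1|->2, |5|->4, |7|->7, |8|->10
Step 3: Attach original signs; sum ranks with positive sign and with negative sign.
W+ = 7 + 10 + 2 + 4 + 7 + 10 = 40
W- = 10 + 2 + 5 + 7 + 2 = 26
(Check: W+ + W- = 66 should equal n(n+1)/2 = 66.)
Step 4: Test statistic W = min(W+, W-) = 26.
Step 5: Ties in |d|, so use the tie-corrected normal approximation.
        E[W] = n(n+1)/4 = 11*12/4 = 33.
        Tie groups: |d|=1 (t=3), |d|=7 (t=3), |d|=8 (t=3); sum(t^3 - t) = 72.
        Var[W] = n(n+1)(2n+1)/24 - sum(t^3-t)/48 = 3036/24 - 72/48 = 125.
        z = (W - E[W]) / sqrt(Var[W]) = (26 - 33) / 11.1803 = -0.6261.
        Two-sided p = 2*Phi(z) = 0.531250.
Step 6: alpha = 0.1. fail to reject H0.

W+ = 40, W- = 26, W = min = 26, p = 0.531250, fail to reject H0.


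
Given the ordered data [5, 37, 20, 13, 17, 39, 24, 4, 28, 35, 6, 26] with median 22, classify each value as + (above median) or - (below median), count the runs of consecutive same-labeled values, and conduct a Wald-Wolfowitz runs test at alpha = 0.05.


Step 1: Compute median = 22; label A = above, B = below.
Labels in order: BABBBAABAABA  (n_A = 6, n_B = 6)
Step 2: Count runs R = 8.
Step 3: Under H0 (random ordering), E[R] = 2*n_A*n_B/(n_A+n_B) + 1 = 2*6*6/12 + 1 = 7.0000.
        Var[R] = 2*n_A*n_B*(2*n_A*n_B - n_A - n_B) / ((n_A+n_B)^2 * (n_A+n_B-1)) = 4320/1584 = 2.7273.
        SD[R] = 1.6514.
Step 4: Continuity-corrected z = (R - 0.5 - E[R]) / SD[R] = (8 - 0.5 - 7.0000) / 1.6514 = 0.3028.
Step 5: Two-sided p-value via normal approximation = 2*(1 - Phi(|z|)) = 0.762069.
Step 6: alpha = 0.05. fail to reject H0.

R = 8, z = 0.3028, p = 0.762069, fail to reject H0.


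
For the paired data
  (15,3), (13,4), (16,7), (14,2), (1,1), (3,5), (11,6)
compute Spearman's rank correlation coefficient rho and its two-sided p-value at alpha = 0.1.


Step 1: Rank x and y separately (midranks; no ties here).
rank(x): 15->6, 13->4, 16->7, 14->5, 1->1, 3->2, 11->3
rank(y): 3->3, 4->4, 7->7, 2->2, 1->1, 5->5, 6->6
Step 2: d_i = R_x(i) - R_y(i); compute d_i^2.
  (6-3)^2=9, (4-4)^2=0, (7-7)^2=0, (5-2)^2=9, (1-1)^2=0, (2-5)^2=9, (3-6)^2=9
sum(d^2) = 36.
Step 3: rho = 1 - 6*36 / (7*(7^2 - 1)) = 1 - 216/336 = 0.357143.
Step 4: Under H0, t = rho * sqrt((n-2)/(1-rho^2)) = 0.8550 ~ t(5).
Step 5: Two-sided p-value from the t-distribution with 5 df = 0.431611.
Step 6: alpha = 0.1. fail to reject H0.

rho = 0.3571, p = 0.431611, fail to reject H0 at alpha = 0.1.


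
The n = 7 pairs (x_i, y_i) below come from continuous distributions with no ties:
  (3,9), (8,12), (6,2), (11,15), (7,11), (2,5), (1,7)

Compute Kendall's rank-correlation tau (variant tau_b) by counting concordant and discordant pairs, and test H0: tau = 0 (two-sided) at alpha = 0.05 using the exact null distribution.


Step 1: Enumerate the 21 unordered pairs (i,j) with i<j and classify each by sign(x_j-x_i) * sign(y_j-y_i).
  (1,2):dx=+5,dy=+3->C; (1,3):dx=+3,dy=-7->D; (1,4):dx=+8,dy=+6->C; (1,5):dx=+4,dy=+2->C
  (1,6):dx=-1,dy=-4->C; (1,7):dx=-2,dy=-2->C; (2,3):dx=-2,dy=-10->C; (2,4):dx=+3,dy=+3->C
  (2,5):dx=-1,dy=-1->C; (2,6):dx=-6,dy=-7->C; (2,7):dx=-7,dy=-5->C; (3,4):dx=+5,dy=+13->C
  (3,5):dx=+1,dy=+9->C; (3,6):dx=-4,dy=+3->D; (3,7):dx=-5,dy=+5->D; (4,5):dx=-4,dy=-4->C
  (4,6):dx=-9,dy=-10->C; (4,7):dx=-10,dy=-8->C; (5,6):dx=-5,dy=-6->C; (5,7):dx=-6,dy=-4->C
  (6,7):dx=-1,dy=+2->D
Step 2: C = 17, D = 4, total pairs = 21.
Step 3: tau = (C - D)/(n(n-1)/2) = (17 - 4)/21 = 0.619048.
Step 4: Exact two-sided p-value (enumerate n! = 5040 permutations of y under H0): p = 0.069048.
Step 5: alpha = 0.05. fail to reject H0.

tau_b = 0.6190 (C=17, D=4), p = 0.069048, fail to reject H0.


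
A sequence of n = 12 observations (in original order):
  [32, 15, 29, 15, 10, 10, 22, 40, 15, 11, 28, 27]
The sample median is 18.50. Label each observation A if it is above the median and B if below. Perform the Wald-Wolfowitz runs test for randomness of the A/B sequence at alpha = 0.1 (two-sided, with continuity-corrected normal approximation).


Step 1: Compute median = 18.50; label A = above, B = below.
Labels in order: ABABBBAABBAA  (n_A = 6, n_B = 6)
Step 2: Count runs R = 7.
Step 3: Under H0 (random ordering), E[R] = 2*n_A*n_B/(n_A+n_B) + 1 = 2*6*6/12 + 1 = 7.0000.
        Var[R] = 2*n_A*n_B*(2*n_A*n_B - n_A - n_B) / ((n_A+n_B)^2 * (n_A+n_B-1)) = 4320/1584 = 2.7273.
        SD[R] = 1.6514.
Step 4: R = E[R], so z = 0 with no continuity correction.
Step 5: Two-sided p-value via normal approximation = 2*(1 - Phi(|z|)) = 1.000000.
Step 6: alpha = 0.1. fail to reject H0.

R = 7, z = 0.0000, p = 1.000000, fail to reject H0.


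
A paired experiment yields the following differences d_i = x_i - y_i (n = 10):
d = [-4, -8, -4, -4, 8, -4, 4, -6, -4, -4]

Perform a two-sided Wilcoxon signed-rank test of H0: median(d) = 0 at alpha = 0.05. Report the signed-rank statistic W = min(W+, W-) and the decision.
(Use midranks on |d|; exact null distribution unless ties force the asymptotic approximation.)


Step 1: Drop any zero differences (none here) and take |d_i|.
|d| = [4, 8, 4, 4, 8, 4, 4, 6, 4, 4]
Step 2: Midrank |d_i| (ties get averaged ranks).
ranks: |4|->4, |8|->9.5, |4|->4, |4|->4, |8|->9.5, |4|->4, |4|->4, |6|->8, |4|->4, |4|->4
Step 3: Attach original signs; sum ranks with positive sign and with negative sign.
W+ = 9.5 + 4 = 13.5
W- = 4 + 9.5 + 4 + 4 + 4 + 8 + 4 + 4 = 41.5
(Check: W+ + W- = 55 should equal n(n+1)/2 = 55.)
Step 4: Test statistic W = min(W+, W-) = 13.5.
Step 5: Ties in |d|, so use the tie-corrected normal approximation.
        E[W] = n(n+1)/4 = 10*11/4 = 27.5.
        Tie groups: |d|=4 (t=7), |d|=8 (t=2); sum(t^3 - t) = 342.
        Var[W] = n(n+1)(2n+1)/24 - sum(t^3-t)/48 = 2310/24 - 342/48 = 89.125.
        z = (W - E[W]) / sqrt(Var[W]) = (13.5 - 27.5) / 9.4406 = -1.4830.
        Two-sided p = 2*Phi(z) = 0.138086.
Step 6: alpha = 0.05. fail to reject H0.

W+ = 13.5, W- = 41.5, W = min = 13.5, p = 0.138086, fail to reject H0.


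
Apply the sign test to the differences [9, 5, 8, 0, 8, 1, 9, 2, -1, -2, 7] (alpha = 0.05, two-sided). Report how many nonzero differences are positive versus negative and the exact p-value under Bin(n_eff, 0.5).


Step 1: Discard zero differences. Original n = 11; n_eff = number of nonzero differences = 10.
Nonzero differences (with sign): +9, +5, +8, +8, +1, +9, +2, -1, -2, +7
Step 2: Count signs: positive = 8, negative = 2.
Step 3: Under H0: P(positive) = 0.5, so the number of positives S ~ Bin(10, 0.5).
Step 4: Two-sided exact p-value = sum of Bin(10,0.5) probabilities at or below the observed probability = 0.109375.
Step 5: alpha = 0.05. fail to reject H0.

n_eff = 10, pos = 8, neg = 2, p = 0.109375, fail to reject H0.


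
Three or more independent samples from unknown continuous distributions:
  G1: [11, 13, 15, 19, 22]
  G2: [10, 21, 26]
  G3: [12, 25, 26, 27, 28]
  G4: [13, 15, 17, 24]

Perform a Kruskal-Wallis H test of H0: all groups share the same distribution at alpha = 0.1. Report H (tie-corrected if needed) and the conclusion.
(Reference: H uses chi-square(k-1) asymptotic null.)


Step 1: Combine all N = 17 observations and assign midranks.
sorted (value, group, rank): (10,G2,1), (11,G1,2), (12,G3,3), (13,G1,4.5), (13,G4,4.5), (15,G1,6.5), (15,G4,6.5), (17,G4,8), (19,G1,9), (21,G2,10), (22,G1,11), (24,G4,12), (25,G3,13), (26,G2,14.5), (26,G3,14.5), (27,G3,16), (28,G3,17)
Step 2: Sum ranks within each group.
R_1 = 33 (n_1 = 5)
R_2 = 25.5 (n_2 = 3)
R_3 = 63.5 (n_3 = 5)
R_4 = 31 (n_4 = 4)
Step 3: H = 12/(N(N+1)) * sum(R_i^2/n_i) - 3(N+1)
     = 12/(17*18) * (33^2/5 + 25.5^2/3 + 63.5^2/5 + 31^2/4) - 3*18
     = 0.039216 * 1481.25 - 54
     = 4.088235.
Step 4: Ties present; correction factor C = 1 - 18/(17^3 - 17) = 0.996324. Corrected H = 4.088235 / 0.996324 = 4.103321.
Step 5: Under H0, H ~ chi^2(3); p-value = 0.250521.
Step 6: alpha = 0.1. fail to reject H0.

H = 4.1033, df = 3, p = 0.250521, fail to reject H0.


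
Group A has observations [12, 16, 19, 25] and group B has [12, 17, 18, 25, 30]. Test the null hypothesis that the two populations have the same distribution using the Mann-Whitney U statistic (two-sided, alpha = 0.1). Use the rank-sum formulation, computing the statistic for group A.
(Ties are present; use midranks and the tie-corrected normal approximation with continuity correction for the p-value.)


Step 1: Combine and sort all 9 observations; assign midranks.
sorted (value, group): (12,X), (12,Y), (16,X), (17,Y), (18,Y), (19,X), (25,X), (25,Y), (30,Y)
ranks: 12->1.5, 12->1.5, 16->3, 17->4, 18->5, 19->6, 25->7.5, 25->7.5, 30->9
Step 2: Rank sum for X: R1 = 1.5 + 3 + 6 + 7.5 = 18.
Step 3: U_X = R1 - n1(n1+1)/2 = 18 - 4*5/2 = 18 - 10 = 8.
       U_Y = n1*n2 - U_X = 20 - 8 = 12.
Step 4: Ties are present, so use the tie-corrected normal approximation (with continuity correction) for the p-value.
Step 5: p-value = 0.710992; compare to alpha = 0.1. fail to reject H0.

U_X = 8, p = 0.710992, fail to reject H0 at alpha = 0.1.


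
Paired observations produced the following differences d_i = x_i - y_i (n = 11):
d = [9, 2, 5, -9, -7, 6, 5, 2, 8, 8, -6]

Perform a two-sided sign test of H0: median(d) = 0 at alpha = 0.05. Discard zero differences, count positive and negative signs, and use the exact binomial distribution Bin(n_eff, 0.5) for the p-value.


Step 1: Discard zero differences. Original n = 11; n_eff = number of nonzero differences = 11.
Nonzero differences (with sign): +9, +2, +5, -9, -7, +6, +5, +2, +8, +8, -6
Step 2: Count signs: positive = 8, negative = 3.
Step 3: Under H0: P(positive) = 0.5, so the number of positives S ~ Bin(11, 0.5).
Step 4: Two-sided exact p-value = sum of Bin(11,0.5) probabilities at or below the observed probability = 0.226562.
Step 5: alpha = 0.05. fail to reject H0.

n_eff = 11, pos = 8, neg = 3, p = 0.226562, fail to reject H0.


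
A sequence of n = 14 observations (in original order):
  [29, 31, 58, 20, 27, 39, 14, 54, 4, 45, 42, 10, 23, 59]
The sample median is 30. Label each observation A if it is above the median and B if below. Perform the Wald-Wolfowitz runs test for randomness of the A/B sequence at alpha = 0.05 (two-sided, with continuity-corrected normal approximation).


Step 1: Compute median = 30; label A = above, B = below.
Labels in order: BAABBABABAABBA  (n_A = 7, n_B = 7)
Step 2: Count runs R = 10.
Step 3: Under H0 (random ordering), E[R] = 2*n_A*n_B/(n_A+n_B) + 1 = 2*7*7/14 + 1 = 8.0000.
        Var[R] = 2*n_A*n_B*(2*n_A*n_B - n_A - n_B) / ((n_A+n_B)^2 * (n_A+n_B-1)) = 8232/2548 = 3.2308.
        SD[R] = 1.7974.
Step 4: Continuity-corrected z = (R - 0.5 - E[R]) / SD[R] = (10 - 0.5 - 8.0000) / 1.7974 = 0.8345.
Step 5: Two-sided p-value via normal approximation = 2*(1 - Phi(|z|)) = 0.403986.
Step 6: alpha = 0.05. fail to reject H0.

R = 10, z = 0.8345, p = 0.403986, fail to reject H0.


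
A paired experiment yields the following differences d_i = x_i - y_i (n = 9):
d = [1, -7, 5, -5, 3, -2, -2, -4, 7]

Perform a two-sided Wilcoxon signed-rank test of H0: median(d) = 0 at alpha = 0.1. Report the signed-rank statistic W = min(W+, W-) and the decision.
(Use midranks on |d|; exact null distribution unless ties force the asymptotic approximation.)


Step 1: Drop any zero differences (none here) and take |d_i|.
|d| = [1, 7, 5, 5, 3, 2, 2, 4, 7]
Step 2: Midrank |d_i| (ties get averaged ranks).
ranks: |1|->1, |7|->8.5, |5|->6.5, |5|->6.5, |3|->4, |2|->2.5, |2|->2.5, |4|->5, |7|->8.5
Step 3: Attach original signs; sum ranks with positive sign and with negative sign.
W+ = 1 + 6.5 + 4 + 8.5 = 20
W- = 8.5 + 6.5 + 2.5 + 2.5 + 5 = 25
(Check: W+ + W- = 45 should equal n(n+1)/2 = 45.)
Step 4: Test statistic W = min(W+, W-) = 20.
Step 5: Ties in |d|, so use the tie-corrected normal approximation.
        E[W] = n(n+1)/4 = 9*10/4 = 22.5.
        Tie groups: |d|=2 (t=2), |d|=5 (t=2), |d|=7 (t=2); sum(t^3 - t) = 18.
        Var[W] = n(n+1)(2n+1)/24 - sum(t^3-t)/48 = 1710/24 - 18/48 = 70.875.
        z = (W - E[W]) / sqrt(Var[W]) = (20 - 22.5) / 8.4187 = -0.2970.
        Two-sided p = 2*Phi(z) = 0.766499.
Step 6: alpha = 0.1. fail to reject H0.

W+ = 20, W- = 25, W = min = 20, p = 0.766499, fail to reject H0.


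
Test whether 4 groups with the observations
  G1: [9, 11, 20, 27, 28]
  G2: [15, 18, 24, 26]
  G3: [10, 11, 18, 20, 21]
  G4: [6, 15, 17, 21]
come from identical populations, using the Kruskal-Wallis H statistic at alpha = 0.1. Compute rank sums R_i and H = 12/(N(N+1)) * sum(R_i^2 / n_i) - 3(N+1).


Step 1: Combine all N = 18 observations and assign midranks.
sorted (value, group, rank): (6,G4,1), (9,G1,2), (10,G3,3), (11,G1,4.5), (11,G3,4.5), (15,G2,6.5), (15,G4,6.5), (17,G4,8), (18,G2,9.5), (18,G3,9.5), (20,G1,11.5), (20,G3,11.5), (21,G3,13.5), (21,G4,13.5), (24,G2,15), (26,G2,16), (27,G1,17), (28,G1,18)
Step 2: Sum ranks within each group.
R_1 = 53 (n_1 = 5)
R_2 = 47 (n_2 = 4)
R_3 = 42 (n_3 = 5)
R_4 = 29 (n_4 = 4)
Step 3: H = 12/(N(N+1)) * sum(R_i^2/n_i) - 3(N+1)
     = 12/(18*19) * (53^2/5 + 47^2/4 + 42^2/5 + 29^2/4) - 3*19
     = 0.035088 * 1677.1 - 57
     = 1.845614.
Step 4: Ties present; correction factor C = 1 - 30/(18^3 - 18) = 0.994840. Corrected H = 1.845614 / 0.994840 = 1.855187.
Step 5: Under H0, H ~ chi^2(3); p-value = 0.603000.
Step 6: alpha = 0.1. fail to reject H0.

H = 1.8552, df = 3, p = 0.603000, fail to reject H0.


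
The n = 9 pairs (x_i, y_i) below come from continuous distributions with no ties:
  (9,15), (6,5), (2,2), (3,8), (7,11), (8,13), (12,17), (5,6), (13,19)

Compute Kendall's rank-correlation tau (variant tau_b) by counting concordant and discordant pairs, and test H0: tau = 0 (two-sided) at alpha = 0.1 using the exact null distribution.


Step 1: Enumerate the 36 unordered pairs (i,j) with i<j and classify each by sign(x_j-x_i) * sign(y_j-y_i).
  (1,2):dx=-3,dy=-10->C; (1,3):dx=-7,dy=-13->C; (1,4):dx=-6,dy=-7->C; (1,5):dx=-2,dy=-4->C
  (1,6):dx=-1,dy=-2->C; (1,7):dx=+3,dy=+2->C; (1,8):dx=-4,dy=-9->C; (1,9):dx=+4,dy=+4->C
  (2,3):dx=-4,dy=-3->C; (2,4):dx=-3,dy=+3->D; (2,5):dx=+1,dy=+6->C; (2,6):dx=+2,dy=+8->C
  (2,7):dx=+6,dy=+12->C; (2,8):dx=-1,dy=+1->D; (2,9):dx=+7,dy=+14->C; (3,4):dx=+1,dy=+6->C
  (3,5):dx=+5,dy=+9->C; (3,6):dx=+6,dy=+11->C; (3,7):dx=+10,dy=+15->C; (3,8):dx=+3,dy=+4->C
  (3,9):dx=+11,dy=+17->C; (4,5):dx=+4,dy=+3->C; (4,6):dx=+5,dy=+5->C; (4,7):dx=+9,dy=+9->C
  (4,8):dx=+2,dy=-2->D; (4,9):dx=+10,dy=+11->C; (5,6):dx=+1,dy=+2->C; (5,7):dx=+5,dy=+6->C
  (5,8):dx=-2,dy=-5->C; (5,9):dx=+6,dy=+8->C; (6,7):dx=+4,dy=+4->C; (6,8):dx=-3,dy=-7->C
  (6,9):dx=+5,dy=+6->C; (7,8):dx=-7,dy=-11->C; (7,9):dx=+1,dy=+2->C; (8,9):dx=+8,dy=+13->C
Step 2: C = 33, D = 3, total pairs = 36.
Step 3: tau = (C - D)/(n(n-1)/2) = (33 - 3)/36 = 0.833333.
Step 4: Exact two-sided p-value (enumerate n! = 362880 permutations of y under H0): p = 0.000854.
Step 5: alpha = 0.1. reject H0.

tau_b = 0.8333 (C=33, D=3), p = 0.000854, reject H0.


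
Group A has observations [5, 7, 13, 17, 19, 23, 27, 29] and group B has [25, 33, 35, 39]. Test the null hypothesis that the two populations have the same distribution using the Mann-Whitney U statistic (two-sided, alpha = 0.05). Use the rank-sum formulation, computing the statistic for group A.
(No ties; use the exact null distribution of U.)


Step 1: Combine and sort all 12 observations; assign midranks.
sorted (value, group): (5,X), (7,X), (13,X), (17,X), (19,X), (23,X), (25,Y), (27,X), (29,X), (33,Y), (35,Y), (39,Y)
ranks: 5->1, 7->2, 13->3, 17->4, 19->5, 23->6, 25->7, 27->8, 29->9, 33->10, 35->11, 39->12
Step 2: Rank sum for X: R1 = 1 + 2 + 3 + 4 + 5 + 6 + 8 + 9 = 38.
Step 3: U_X = R1 - n1(n1+1)/2 = 38 - 8*9/2 = 38 - 36 = 2.
       U_Y = n1*n2 - U_X = 32 - 2 = 30.
Step 4: No ties, so the exact null distribution of U (based on enumerating the C(12,8) = 495 equally likely rank assignments) gives the two-sided p-value.
Step 5: p-value = 0.016162; compare to alpha = 0.05. reject H0.

U_X = 2, p = 0.016162, reject H0 at alpha = 0.05.


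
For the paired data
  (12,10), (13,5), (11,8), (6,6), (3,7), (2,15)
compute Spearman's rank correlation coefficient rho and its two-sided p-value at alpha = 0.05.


Step 1: Rank x and y separately (midranks; no ties here).
rank(x): 12->5, 13->6, 11->4, 6->3, 3->2, 2->1
rank(y): 10->5, 5->1, 8->4, 6->2, 7->3, 15->6
Step 2: d_i = R_x(i) - R_y(i); compute d_i^2.
  (5-5)^2=0, (6-1)^2=25, (4-4)^2=0, (3-2)^2=1, (2-3)^2=1, (1-6)^2=25
sum(d^2) = 52.
Step 3: rho = 1 - 6*52 / (6*(6^2 - 1)) = 1 - 312/210 = -0.485714.
Step 4: Under H0, t = rho * sqrt((n-2)/(1-rho^2)) = -1.1113 ~ t(4).
Step 5: Two-sided p-value from the t-distribution with 4 df = 0.328723.
Step 6: alpha = 0.05. fail to reject H0.

rho = -0.4857, p = 0.328723, fail to reject H0 at alpha = 0.05.


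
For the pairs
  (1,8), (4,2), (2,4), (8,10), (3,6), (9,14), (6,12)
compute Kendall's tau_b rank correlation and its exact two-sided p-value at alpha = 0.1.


Step 1: Enumerate the 21 unordered pairs (i,j) with i<j and classify each by sign(x_j-x_i) * sign(y_j-y_i).
  (1,2):dx=+3,dy=-6->D; (1,3):dx=+1,dy=-4->D; (1,4):dx=+7,dy=+2->C; (1,5):dx=+2,dy=-2->D
  (1,6):dx=+8,dy=+6->C; (1,7):dx=+5,dy=+4->C; (2,3):dx=-2,dy=+2->D; (2,4):dx=+4,dy=+8->C
  (2,5):dx=-1,dy=+4->D; (2,6):dx=+5,dy=+12->C; (2,7):dx=+2,dy=+10->C; (3,4):dx=+6,dy=+6->C
  (3,5):dx=+1,dy=+2->C; (3,6):dx=+7,dy=+10->C; (3,7):dx=+4,dy=+8->C; (4,5):dx=-5,dy=-4->C
  (4,6):dx=+1,dy=+4->C; (4,7):dx=-2,dy=+2->D; (5,6):dx=+6,dy=+8->C; (5,7):dx=+3,dy=+6->C
  (6,7):dx=-3,dy=-2->C
Step 2: C = 15, D = 6, total pairs = 21.
Step 3: tau = (C - D)/(n(n-1)/2) = (15 - 6)/21 = 0.428571.
Step 4: Exact two-sided p-value (enumerate n! = 5040 permutations of y under H0): p = 0.238889.
Step 5: alpha = 0.1. fail to reject H0.

tau_b = 0.4286 (C=15, D=6), p = 0.238889, fail to reject H0.


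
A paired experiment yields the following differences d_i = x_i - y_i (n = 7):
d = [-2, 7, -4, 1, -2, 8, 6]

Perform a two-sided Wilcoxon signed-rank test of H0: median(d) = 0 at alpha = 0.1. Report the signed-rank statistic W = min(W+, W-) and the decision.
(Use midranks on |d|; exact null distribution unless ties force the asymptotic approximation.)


Step 1: Drop any zero differences (none here) and take |d_i|.
|d| = [2, 7, 4, 1, 2, 8, 6]
Step 2: Midrank |d_i| (ties get averaged ranks).
ranks: |2|->2.5, |7|->6, |4|->4, |1|->1, |2|->2.5, |8|->7, |6|->5
Step 3: Attach original signs; sum ranks with positive sign and with negative sign.
W+ = 6 + 1 + 7 + 5 = 19
W- = 2.5 + 4 + 2.5 = 9
(Check: W+ + W- = 28 should equal n(n+1)/2 = 28.)
Step 4: Test statistic W = min(W+, W-) = 9.
Step 5: Ties in |d|, so use the tie-corrected normal approximation.
        E[W] = n(n+1)/4 = 7*8/4 = 14.
        Tie groups: |d|=2 (t=2); sum(t^3 - t) = 6.
        Var[W] = n(n+1)(2n+1)/24 - sum(t^3-t)/48 = 840/24 - 6/48 = 34.875.
        z = (W - E[W]) / sqrt(Var[W]) = (9 - 14) / 5.9055 = -0.8467.
        Two-sided p = 2*Phi(z) = 0.397180.
Step 6: alpha = 0.1. fail to reject H0.

W+ = 19, W- = 9, W = min = 9, p = 0.397180, fail to reject H0.


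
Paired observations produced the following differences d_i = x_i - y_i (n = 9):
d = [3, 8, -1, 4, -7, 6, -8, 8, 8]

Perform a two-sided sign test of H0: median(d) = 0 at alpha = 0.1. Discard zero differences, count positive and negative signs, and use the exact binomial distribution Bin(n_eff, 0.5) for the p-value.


Step 1: Discard zero differences. Original n = 9; n_eff = number of nonzero differences = 9.
Nonzero differences (with sign): +3, +8, -1, +4, -7, +6, -8, +8, +8
Step 2: Count signs: positive = 6, negative = 3.
Step 3: Under H0: P(positive) = 0.5, so the number of positives S ~ Bin(9, 0.5).
Step 4: Two-sided exact p-value = sum of Bin(9,0.5) probabilities at or below the observed probability = 0.507812.
Step 5: alpha = 0.1. fail to reject H0.

n_eff = 9, pos = 6, neg = 3, p = 0.507812, fail to reject H0.


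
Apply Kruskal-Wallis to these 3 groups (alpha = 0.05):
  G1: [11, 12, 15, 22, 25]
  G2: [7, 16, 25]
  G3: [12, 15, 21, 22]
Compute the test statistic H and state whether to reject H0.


Step 1: Combine all N = 12 observations and assign midranks.
sorted (value, group, rank): (7,G2,1), (11,G1,2), (12,G1,3.5), (12,G3,3.5), (15,G1,5.5), (15,G3,5.5), (16,G2,7), (21,G3,8), (22,G1,9.5), (22,G3,9.5), (25,G1,11.5), (25,G2,11.5)
Step 2: Sum ranks within each group.
R_1 = 32 (n_1 = 5)
R_2 = 19.5 (n_2 = 3)
R_3 = 26.5 (n_3 = 4)
Step 3: H = 12/(N(N+1)) * sum(R_i^2/n_i) - 3(N+1)
     = 12/(12*13) * (32^2/5 + 19.5^2/3 + 26.5^2/4) - 3*13
     = 0.076923 * 507.113 - 39
     = 0.008654.
Step 4: Ties present; correction factor C = 1 - 24/(12^3 - 12) = 0.986014. Corrected H = 0.008654 / 0.986014 = 0.008777.
Step 5: Under H0, H ~ chi^2(2); p-value = 0.995621.
Step 6: alpha = 0.05. fail to reject H0.

H = 0.0088, df = 2, p = 0.995621, fail to reject H0.


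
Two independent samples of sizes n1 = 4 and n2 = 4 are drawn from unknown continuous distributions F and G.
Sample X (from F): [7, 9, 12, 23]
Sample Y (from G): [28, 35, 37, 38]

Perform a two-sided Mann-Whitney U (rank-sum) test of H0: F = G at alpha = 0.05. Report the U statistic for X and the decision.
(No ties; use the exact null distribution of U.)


Step 1: Combine and sort all 8 observations; assign midranks.
sorted (value, group): (7,X), (9,X), (12,X), (23,X), (28,Y), (35,Y), (37,Y), (38,Y)
ranks: 7->1, 9->2, 12->3, 23->4, 28->5, 35->6, 37->7, 38->8
Step 2: Rank sum for X: R1 = 1 + 2 + 3 + 4 = 10.
Step 3: U_X = R1 - n1(n1+1)/2 = 10 - 4*5/2 = 10 - 10 = 0.
       U_Y = n1*n2 - U_X = 16 - 0 = 16.
Step 4: No ties, so the exact null distribution of U (based on enumerating the C(8,4) = 70 equally likely rank assignments) gives the two-sided p-value.
Step 5: p-value = 0.028571; compare to alpha = 0.05. reject H0.

U_X = 0, p = 0.028571, reject H0 at alpha = 0.05.


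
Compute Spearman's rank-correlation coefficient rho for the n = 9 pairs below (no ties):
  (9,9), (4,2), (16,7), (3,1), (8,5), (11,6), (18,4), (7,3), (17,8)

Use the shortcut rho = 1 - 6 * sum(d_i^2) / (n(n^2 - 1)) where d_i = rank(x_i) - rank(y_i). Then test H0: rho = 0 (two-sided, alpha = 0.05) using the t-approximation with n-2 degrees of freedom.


Step 1: Rank x and y separately (midranks; no ties here).
rank(x): 9->5, 4->2, 16->7, 3->1, 8->4, 11->6, 18->9, 7->3, 17->8
rank(y): 9->9, 2->2, 7->7, 1->1, 5->5, 6->6, 4->4, 3->3, 8->8
Step 2: d_i = R_x(i) - R_y(i); compute d_i^2.
  (5-9)^2=16, (2-2)^2=0, (7-7)^2=0, (1-1)^2=0, (4-5)^2=1, (6-6)^2=0, (9-4)^2=25, (3-3)^2=0, (8-8)^2=0
sum(d^2) = 42.
Step 3: rho = 1 - 6*42 / (9*(9^2 - 1)) = 1 - 252/720 = 0.650000.
Step 4: Under H0, t = rho * sqrt((n-2)/(1-rho^2)) = 2.2630 ~ t(7).
Step 5: Two-sided p-value from the t-distribution with 7 df = 0.058073.
Step 6: alpha = 0.05. fail to reject H0.

rho = 0.6500, p = 0.058073, fail to reject H0 at alpha = 0.05.


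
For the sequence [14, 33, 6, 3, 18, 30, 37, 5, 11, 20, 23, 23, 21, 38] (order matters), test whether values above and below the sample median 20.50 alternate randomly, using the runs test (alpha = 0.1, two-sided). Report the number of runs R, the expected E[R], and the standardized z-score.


Step 1: Compute median = 20.50; label A = above, B = below.
Labels in order: BABBBAABBBAAAA  (n_A = 7, n_B = 7)
Step 2: Count runs R = 6.
Step 3: Under H0 (random ordering), E[R] = 2*n_A*n_B/(n_A+n_B) + 1 = 2*7*7/14 + 1 = 8.0000.
        Var[R] = 2*n_A*n_B*(2*n_A*n_B - n_A - n_B) / ((n_A+n_B)^2 * (n_A+n_B-1)) = 8232/2548 = 3.2308.
        SD[R] = 1.7974.
Step 4: Continuity-corrected z = (R + 0.5 - E[R]) / SD[R] = (6 + 0.5 - 8.0000) / 1.7974 = -0.8345.
Step 5: Two-sided p-value via normal approximation = 2*(1 - Phi(|z|)) = 0.403986.
Step 6: alpha = 0.1. fail to reject H0.

R = 6, z = -0.8345, p = 0.403986, fail to reject H0.


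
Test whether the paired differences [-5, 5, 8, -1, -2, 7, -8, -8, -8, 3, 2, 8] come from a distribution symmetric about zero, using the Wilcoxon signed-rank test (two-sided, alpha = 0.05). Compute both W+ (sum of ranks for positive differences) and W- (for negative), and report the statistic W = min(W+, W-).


Step 1: Drop any zero differences (none here) and take |d_i|.
|d| = [5, 5, 8, 1, 2, 7, 8, 8, 8, 3, 2, 8]
Step 2: Midrank |d_i| (ties get averaged ranks).
ranks: |5|->5.5, |5|->5.5, |8|->10, |1|->1, |2|->2.5, |7|->7, |8|->10, |8|->10, |8|->10, |3|->4, |2|->2.5, |8|->10
Step 3: Attach original signs; sum ranks with positive sign and with negative sign.
W+ = 5.5 + 10 + 7 + 4 + 2.5 + 10 = 39
W- = 5.5 + 1 + 2.5 + 10 + 10 + 10 = 39
(Check: W+ + W- = 78 should equal n(n+1)/2 = 78.)
Step 4: Test statistic W = min(W+, W-) = 39.
Step 5: Ties in |d|, so use the tie-corrected normal approximation.
        E[W] = n(n+1)/4 = 12*13/4 = 39.
        Tie groups: |d|=2 (t=2), |d|=5 (t=2), |d|=8 (t=5); sum(t^3 - t) = 132.
        Var[W] = n(n+1)(2n+1)/24 - sum(t^3-t)/48 = 3900/24 - 132/48 = 159.75.
        z = (W - E[W]) / sqrt(Var[W]) = (39 - 39) / 12.6392 = 0.0000.
        Two-sided p = 2*Phi(z) = 1.000000.
Step 6: alpha = 0.05. fail to reject H0.

W+ = 39, W- = 39, W = min = 39, p = 1.000000, fail to reject H0.


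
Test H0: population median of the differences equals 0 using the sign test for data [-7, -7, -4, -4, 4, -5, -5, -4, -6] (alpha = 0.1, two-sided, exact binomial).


Step 1: Discard zero differences. Original n = 9; n_eff = number of nonzero differences = 9.
Nonzero differences (with sign): -7, -7, -4, -4, +4, -5, -5, -4, -6
Step 2: Count signs: positive = 1, negative = 8.
Step 3: Under H0: P(positive) = 0.5, so the number of positives S ~ Bin(9, 0.5).
Step 4: Two-sided exact p-value = sum of Bin(9,0.5) probabilities at or below the observed probability = 0.039062.
Step 5: alpha = 0.1. reject H0.

n_eff = 9, pos = 1, neg = 8, p = 0.039062, reject H0.


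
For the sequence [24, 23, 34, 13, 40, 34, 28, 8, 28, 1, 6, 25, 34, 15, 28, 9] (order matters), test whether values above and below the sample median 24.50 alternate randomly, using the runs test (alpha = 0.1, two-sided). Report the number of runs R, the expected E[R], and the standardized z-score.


Step 1: Compute median = 24.50; label A = above, B = below.
Labels in order: BBABAAABABBAABAB  (n_A = 8, n_B = 8)
Step 2: Count runs R = 11.
Step 3: Under H0 (random ordering), E[R] = 2*n_A*n_B/(n_A+n_B) + 1 = 2*8*8/16 + 1 = 9.0000.
        Var[R] = 2*n_A*n_B*(2*n_A*n_B - n_A - n_B) / ((n_A+n_B)^2 * (n_A+n_B-1)) = 14336/3840 = 3.7333.
        SD[R] = 1.9322.
Step 4: Continuity-corrected z = (R - 0.5 - E[R]) / SD[R] = (11 - 0.5 - 9.0000) / 1.9322 = 0.7763.
Step 5: Two-sided p-value via normal approximation = 2*(1 - Phi(|z|)) = 0.437558.
Step 6: alpha = 0.1. fail to reject H0.

R = 11, z = 0.7763, p = 0.437558, fail to reject H0.


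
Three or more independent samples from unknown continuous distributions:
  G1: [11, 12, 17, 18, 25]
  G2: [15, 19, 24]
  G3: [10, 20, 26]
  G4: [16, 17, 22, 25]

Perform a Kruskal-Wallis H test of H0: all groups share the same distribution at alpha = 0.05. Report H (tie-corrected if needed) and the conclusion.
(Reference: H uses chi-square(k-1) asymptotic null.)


Step 1: Combine all N = 15 observations and assign midranks.
sorted (value, group, rank): (10,G3,1), (11,G1,2), (12,G1,3), (15,G2,4), (16,G4,5), (17,G1,6.5), (17,G4,6.5), (18,G1,8), (19,G2,9), (20,G3,10), (22,G4,11), (24,G2,12), (25,G1,13.5), (25,G4,13.5), (26,G3,15)
Step 2: Sum ranks within each group.
R_1 = 33 (n_1 = 5)
R_2 = 25 (n_2 = 3)
R_3 = 26 (n_3 = 3)
R_4 = 36 (n_4 = 4)
Step 3: H = 12/(N(N+1)) * sum(R_i^2/n_i) - 3(N+1)
     = 12/(15*16) * (33^2/5 + 25^2/3 + 26^2/3 + 36^2/4) - 3*16
     = 0.050000 * 975.467 - 48
     = 0.773333.
Step 4: Ties present; correction factor C = 1 - 12/(15^3 - 15) = 0.996429. Corrected H = 0.773333 / 0.996429 = 0.776105.
Step 5: Under H0, H ~ chi^2(3); p-value = 0.855173.
Step 6: alpha = 0.05. fail to reject H0.

H = 0.7761, df = 3, p = 0.855173, fail to reject H0.


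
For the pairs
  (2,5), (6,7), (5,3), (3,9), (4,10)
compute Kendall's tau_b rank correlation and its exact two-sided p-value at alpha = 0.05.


Step 1: Enumerate the 10 unordered pairs (i,j) with i<j and classify each by sign(x_j-x_i) * sign(y_j-y_i).
  (1,2):dx=+4,dy=+2->C; (1,3):dx=+3,dy=-2->D; (1,4):dx=+1,dy=+4->C; (1,5):dx=+2,dy=+5->C
  (2,3):dx=-1,dy=-4->C; (2,4):dx=-3,dy=+2->D; (2,5):dx=-2,dy=+3->D; (3,4):dx=-2,dy=+6->D
  (3,5):dx=-1,dy=+7->D; (4,5):dx=+1,dy=+1->C
Step 2: C = 5, D = 5, total pairs = 10.
Step 3: tau = (C - D)/(n(n-1)/2) = (5 - 5)/10 = 0.000000.
Step 4: Exact two-sided p-value (enumerate n! = 120 permutations of y under H0): p = 1.000000.
Step 5: alpha = 0.05. fail to reject H0.

tau_b = 0.0000 (C=5, D=5), p = 1.000000, fail to reject H0.


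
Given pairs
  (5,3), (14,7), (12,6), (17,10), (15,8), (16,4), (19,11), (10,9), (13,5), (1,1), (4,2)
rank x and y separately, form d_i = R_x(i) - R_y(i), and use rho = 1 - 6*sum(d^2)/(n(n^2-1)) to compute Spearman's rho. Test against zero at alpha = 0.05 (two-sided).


Step 1: Rank x and y separately (midranks; no ties here).
rank(x): 5->3, 14->7, 12->5, 17->10, 15->8, 16->9, 19->11, 10->4, 13->6, 1->1, 4->2
rank(y): 3->3, 7->7, 6->6, 10->10, 8->8, 4->4, 11->11, 9->9, 5->5, 1->1, 2->2
Step 2: d_i = R_x(i) - R_y(i); compute d_i^2.
  (3-3)^2=0, (7-7)^2=0, (5-6)^2=1, (10-10)^2=0, (8-8)^2=0, (9-4)^2=25, (11-11)^2=0, (4-9)^2=25, (6-5)^2=1, (1-1)^2=0, (2-2)^2=0
sum(d^2) = 52.
Step 3: rho = 1 - 6*52 / (11*(11^2 - 1)) = 1 - 312/1320 = 0.763636.
Step 4: Under H0, t = rho * sqrt((n-2)/(1-rho^2)) = 3.5482 ~ t(9).
Step 5: Two-sided p-value from the t-distribution with 9 df = 0.006233.
Step 6: alpha = 0.05. reject H0.

rho = 0.7636, p = 0.006233, reject H0 at alpha = 0.05.


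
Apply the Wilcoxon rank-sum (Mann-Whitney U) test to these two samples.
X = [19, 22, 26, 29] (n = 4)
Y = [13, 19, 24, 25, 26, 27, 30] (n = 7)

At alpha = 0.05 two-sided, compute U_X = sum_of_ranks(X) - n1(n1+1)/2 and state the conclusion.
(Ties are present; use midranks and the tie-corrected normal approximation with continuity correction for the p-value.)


Step 1: Combine and sort all 11 observations; assign midranks.
sorted (value, group): (13,Y), (19,X), (19,Y), (22,X), (24,Y), (25,Y), (26,X), (26,Y), (27,Y), (29,X), (30,Y)
ranks: 13->1, 19->2.5, 19->2.5, 22->4, 24->5, 25->6, 26->7.5, 26->7.5, 27->9, 29->10, 30->11
Step 2: Rank sum for X: R1 = 2.5 + 4 + 7.5 + 10 = 24.
Step 3: U_X = R1 - n1(n1+1)/2 = 24 - 4*5/2 = 24 - 10 = 14.
       U_Y = n1*n2 - U_X = 28 - 14 = 14.
Step 4: Ties are present, so use the tie-corrected normal approximation (with continuity correction) for the p-value.
Step 5: p-value = 1.000000; compare to alpha = 0.05. fail to reject H0.

U_X = 14, p = 1.000000, fail to reject H0 at alpha = 0.05.


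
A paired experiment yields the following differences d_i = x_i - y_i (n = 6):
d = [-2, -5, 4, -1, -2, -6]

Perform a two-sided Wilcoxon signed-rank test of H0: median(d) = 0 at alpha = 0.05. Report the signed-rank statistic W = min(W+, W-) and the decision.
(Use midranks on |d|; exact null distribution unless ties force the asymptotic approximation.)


Step 1: Drop any zero differences (none here) and take |d_i|.
|d| = [2, 5, 4, 1, 2, 6]
Step 2: Midrank |d_i| (ties get averaged ranks).
ranks: |2|->2.5, |5|->5, |4|->4, |1|->1, |2|->2.5, |6|->6
Step 3: Attach original signs; sum ranks with positive sign and with negative sign.
W+ = 4 = 4
W- = 2.5 + 5 + 1 + 2.5 + 6 = 17
(Check: W+ + W- = 21 should equal n(n+1)/2 = 21.)
Step 4: Test statistic W = min(W+, W-) = 4.
Step 5: Ties in |d|, so use the tie-corrected normal approximation.
        E[W] = n(n+1)/4 = 6*7/4 = 10.5.
        Tie groups: |d|=2 (t=2); sum(t^3 - t) = 6.
        Var[W] = n(n+1)(2n+1)/24 - sum(t^3-t)/48 = 546/24 - 6/48 = 22.625.
        z = (W - E[W]) / sqrt(Var[W]) = (4 - 10.5) / 4.7566 = -1.3665.
        Two-sided p = 2*Phi(z) = 0.171773.
Step 6: alpha = 0.05. fail to reject H0.

W+ = 4, W- = 17, W = min = 4, p = 0.171773, fail to reject H0.
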